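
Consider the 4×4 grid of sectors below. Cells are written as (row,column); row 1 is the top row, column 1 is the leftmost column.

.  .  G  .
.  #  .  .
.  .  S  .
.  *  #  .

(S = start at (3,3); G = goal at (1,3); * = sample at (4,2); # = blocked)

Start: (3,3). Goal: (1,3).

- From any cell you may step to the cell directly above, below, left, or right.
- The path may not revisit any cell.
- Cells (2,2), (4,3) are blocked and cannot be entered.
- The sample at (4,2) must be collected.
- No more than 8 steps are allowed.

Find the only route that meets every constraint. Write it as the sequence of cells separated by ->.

(3,3) -> (3,2) -> (4,2) -> (4,1) -> (3,1) -> (2,1) -> (1,1) -> (1,2) -> (1,3)

The budget equals the shortest possible length, so every move has to be on a shortest route through the required cells.
Route from (3,3): left 1 to (3,2), down 1 to (4,2), left 1 to (4,1), up 3 to (1,1), right 2 to (1,3) — 8 moves in all.
Check: all required cells visited; 8 ≤ 8 moves.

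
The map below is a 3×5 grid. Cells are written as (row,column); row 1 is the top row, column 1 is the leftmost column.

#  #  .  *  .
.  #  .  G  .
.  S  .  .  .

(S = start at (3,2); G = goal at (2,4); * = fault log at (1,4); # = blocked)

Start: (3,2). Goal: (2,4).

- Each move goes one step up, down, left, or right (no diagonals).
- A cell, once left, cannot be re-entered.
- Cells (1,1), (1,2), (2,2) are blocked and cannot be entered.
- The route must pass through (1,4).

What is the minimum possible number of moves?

Any route passes through (1,4) somewhere between (3,2) and (2,4). Summing Manhattan distances along the two legs ((3,2) → (1,4) → (2,4)) gives a lower bound of 4 + 1 = 5 moves.
A route of 5 moves achieves this: (3,2) → (3,3) → (2,3) → (1,3) → (1,4) → (2,4).
Since 5 matches the lower bound, it is optimal.

5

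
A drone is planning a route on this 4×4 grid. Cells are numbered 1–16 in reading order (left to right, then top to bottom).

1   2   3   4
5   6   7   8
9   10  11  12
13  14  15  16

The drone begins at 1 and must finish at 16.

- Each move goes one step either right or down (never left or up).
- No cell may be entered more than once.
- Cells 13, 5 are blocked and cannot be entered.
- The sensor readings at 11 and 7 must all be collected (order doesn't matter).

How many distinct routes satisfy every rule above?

A right/down-only route from 1 to 16 makes exactly 3 down-moves and 3 right-moves in some order.
With no other constraints that would be C(6,3) = 20 routes.
A monotone route can only reach the required cells in the order 7, 11, so split there and multiply the segment counts (each segment already excludes blocked cells): 1→7: 2; 7→11: 1; 11→16: 2; product = 4.
That gives 4 routes.

4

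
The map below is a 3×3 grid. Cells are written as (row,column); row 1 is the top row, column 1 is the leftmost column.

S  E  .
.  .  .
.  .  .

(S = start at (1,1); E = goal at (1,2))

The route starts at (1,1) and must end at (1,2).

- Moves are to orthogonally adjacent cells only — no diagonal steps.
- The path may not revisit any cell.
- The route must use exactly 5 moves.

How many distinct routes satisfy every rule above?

Need simple routes of exactly 5 moves from (1,1) to (1,2) (Manhattan distance 1, so 2 moves are spent on a detour and 2 undoing it).
Enumerating: (1,1) (2,1) (3,1) (3,2) (2,2) (1,2) | (1,1) (2,1) (2,2) (2,3) (1,3) (1,2).
That gives 2 routes.

2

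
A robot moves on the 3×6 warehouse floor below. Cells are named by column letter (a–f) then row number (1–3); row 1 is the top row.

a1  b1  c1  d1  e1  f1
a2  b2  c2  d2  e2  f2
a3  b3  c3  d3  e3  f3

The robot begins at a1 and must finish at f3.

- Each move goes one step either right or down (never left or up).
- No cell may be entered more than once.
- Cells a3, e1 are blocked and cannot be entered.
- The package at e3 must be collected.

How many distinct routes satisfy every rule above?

13

A right/down-only route from a1 to f3 makes exactly 2 down-moves and 5 right-moves in some order.
With no other constraints that would be C(7,2) = 21 routes.
Split at e3 and multiply the segment counts (each segment already excludes blocked cells): a1→e3: 13; e3→f3: 1; product = 13.
That gives 13 routes.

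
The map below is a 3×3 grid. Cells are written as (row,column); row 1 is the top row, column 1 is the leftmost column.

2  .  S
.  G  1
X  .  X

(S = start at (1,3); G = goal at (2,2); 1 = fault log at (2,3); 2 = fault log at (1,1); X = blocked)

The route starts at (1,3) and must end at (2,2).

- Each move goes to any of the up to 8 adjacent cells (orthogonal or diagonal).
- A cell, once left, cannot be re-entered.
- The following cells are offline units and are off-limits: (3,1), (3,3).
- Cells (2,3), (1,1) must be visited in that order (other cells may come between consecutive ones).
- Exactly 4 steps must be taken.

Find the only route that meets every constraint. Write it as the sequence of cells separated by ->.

The waypoints must appear in the order (2,3), (1,1), with no cell reused.
Route from (1,3): down 1 to (2,3), up-left 1 to (1,2), left 1 to (1,1), down-right 1 to (2,2) — 4 moves in all.
Check: order respected (1 at step 1, 2 at step 3); 4 moves as required.

(1,3) -> (2,3) -> (1,2) -> (1,1) -> (2,2)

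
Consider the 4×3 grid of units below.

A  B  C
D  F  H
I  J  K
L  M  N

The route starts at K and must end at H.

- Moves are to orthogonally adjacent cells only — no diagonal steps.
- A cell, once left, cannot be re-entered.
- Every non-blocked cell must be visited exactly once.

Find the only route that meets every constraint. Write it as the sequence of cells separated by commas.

Need to visit all 12 open cells exactly once, starting at K and ending at H.
Route from K: down to N, 2× left (reaching L), up to I, right to J, up to F, left to D, up to A, 2× right (reaching C), down to H — 11 moves in all.
Check: all 12 open cells covered.

K, N, M, L, I, J, F, D, A, B, C, H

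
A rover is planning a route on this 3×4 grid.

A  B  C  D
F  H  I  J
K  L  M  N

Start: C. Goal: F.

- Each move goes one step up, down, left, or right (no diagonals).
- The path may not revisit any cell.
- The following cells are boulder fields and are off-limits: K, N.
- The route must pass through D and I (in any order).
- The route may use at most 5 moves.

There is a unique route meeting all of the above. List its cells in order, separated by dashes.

The 5-move cap with required stops at D, I leaves no slack for detours.
Route from C: right 1 to D, down 1 to J, left 3 to F — 5 moves in all.
Check: all required cells visited; 5 ≤ 5 moves.

C - D - J - I - H - F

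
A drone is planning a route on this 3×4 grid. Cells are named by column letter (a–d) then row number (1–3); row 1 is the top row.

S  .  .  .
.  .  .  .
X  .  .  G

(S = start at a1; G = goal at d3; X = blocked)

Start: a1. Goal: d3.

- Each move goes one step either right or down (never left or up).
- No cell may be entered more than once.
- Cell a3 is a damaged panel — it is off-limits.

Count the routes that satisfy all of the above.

9

A right/down-only route from a1 to d3 makes exactly 2 down-moves and 3 right-moves in some order.
With no other constraints that would be C(5,2) = 10 routes.
Subtract routes through each blocked cell (inclusion–exclusion for overlaps): − through a3: 1 → 9.
That gives 9 routes.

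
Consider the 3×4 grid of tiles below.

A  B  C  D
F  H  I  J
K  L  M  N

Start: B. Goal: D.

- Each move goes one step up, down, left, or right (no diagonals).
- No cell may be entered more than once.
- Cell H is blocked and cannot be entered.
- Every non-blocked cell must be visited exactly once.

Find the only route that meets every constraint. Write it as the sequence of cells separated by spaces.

B A F K L M N J I C D

Need to visit all 11 open cells exactly once, starting at B and ending at D.
Cell F has only two open neighbours (A and K), so the path must pass straight through it: one of those is the cell it's entered from and the other is where it exits.
Route from B: left 1 to A, down 2 to K, right 3 to N, up 1 to J, left 1 to I, up 1 to C, right 1 to D — 10 moves in all.
Check: all 11 open cells covered.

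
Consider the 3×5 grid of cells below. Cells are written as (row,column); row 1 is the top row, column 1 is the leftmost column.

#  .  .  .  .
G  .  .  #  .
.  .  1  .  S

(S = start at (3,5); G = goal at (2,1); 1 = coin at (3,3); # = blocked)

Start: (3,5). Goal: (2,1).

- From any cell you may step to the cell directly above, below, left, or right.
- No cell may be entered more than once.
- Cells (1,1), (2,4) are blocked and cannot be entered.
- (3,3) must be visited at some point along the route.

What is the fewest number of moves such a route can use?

Any route passes through (3,3) somewhere between (3,5) and (2,1). Summing Manhattan distances along the two legs ((3,5) → (3,3) → (2,1)) gives a lower bound of 2 + 3 = 5 moves.
A route of 5 moves achieves this: (3,5) → (3,4) → (3,3) → (2,3) → (2,2) → (2,1).
Since 5 matches the lower bound, it is optimal.

5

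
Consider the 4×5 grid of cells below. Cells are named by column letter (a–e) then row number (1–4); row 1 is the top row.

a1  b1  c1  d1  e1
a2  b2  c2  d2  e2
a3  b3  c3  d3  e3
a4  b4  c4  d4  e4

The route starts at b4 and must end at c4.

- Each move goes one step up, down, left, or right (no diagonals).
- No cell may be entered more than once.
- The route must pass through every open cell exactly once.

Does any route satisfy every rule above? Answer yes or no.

yes

One route that works: b4 → a4 → a3 → a2 → a1 → b1 → b2 → b3 → c3 → c2 → c1 → d1 → e1 → e2 → d2 → d3 → e3 → e4 → d4 → c4.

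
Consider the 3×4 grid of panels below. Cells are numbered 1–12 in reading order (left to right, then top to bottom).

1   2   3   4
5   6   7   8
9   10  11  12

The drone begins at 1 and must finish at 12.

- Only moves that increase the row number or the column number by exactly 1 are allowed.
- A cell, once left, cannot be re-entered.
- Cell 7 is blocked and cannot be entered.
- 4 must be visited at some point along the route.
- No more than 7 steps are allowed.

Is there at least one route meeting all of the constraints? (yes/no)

yes

One route that works: 1 → 2 → 3 → 4 → 8 → 12.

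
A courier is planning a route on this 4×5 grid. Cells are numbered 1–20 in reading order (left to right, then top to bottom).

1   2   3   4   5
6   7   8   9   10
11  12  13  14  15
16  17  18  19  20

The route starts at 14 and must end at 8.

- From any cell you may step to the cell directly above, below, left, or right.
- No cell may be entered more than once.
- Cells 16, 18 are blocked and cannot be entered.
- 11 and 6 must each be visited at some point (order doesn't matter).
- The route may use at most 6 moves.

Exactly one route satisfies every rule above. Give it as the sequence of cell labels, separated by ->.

14 -> 13 -> 12 -> 11 -> 6 -> 7 -> 8

The 6-move cap with required stops at 11, 6 leaves no slack for detours.
Route from 14: 3× left (reaching 11), up to 6, 2× right (reaching 8) — 6 moves in all.
Check: all required cells visited; 6 ≤ 6 moves.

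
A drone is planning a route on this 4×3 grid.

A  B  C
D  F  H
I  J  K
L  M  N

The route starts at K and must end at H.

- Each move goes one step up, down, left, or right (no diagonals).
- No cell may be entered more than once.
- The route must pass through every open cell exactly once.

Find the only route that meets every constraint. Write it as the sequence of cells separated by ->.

Need to visit all 12 open cells exactly once, starting at K and ending at H.
Route from K: down 1 to N, left 2 to L, up 1 to I, right 1 to J, up 1 to F, left 1 to D, up 1 to A, right 2 to C, down 1 to H — 11 moves in all.
Check: all 12 open cells covered.

K -> N -> M -> L -> I -> J -> F -> D -> A -> B -> C -> H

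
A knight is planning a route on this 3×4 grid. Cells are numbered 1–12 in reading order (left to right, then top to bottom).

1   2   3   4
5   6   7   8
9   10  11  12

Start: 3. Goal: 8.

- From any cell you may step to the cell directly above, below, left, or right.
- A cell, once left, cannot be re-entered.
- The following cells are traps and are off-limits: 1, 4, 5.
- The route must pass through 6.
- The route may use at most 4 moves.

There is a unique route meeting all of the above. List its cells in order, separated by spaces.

The 4-move cap with required stops at 6 leaves no slack for detours.
Route from 3: left to 2, down to 6, 2× right (reaching 8) — 4 moves in all.
Check: all required cells visited; 4 ≤ 4 moves.

3 2 6 7 8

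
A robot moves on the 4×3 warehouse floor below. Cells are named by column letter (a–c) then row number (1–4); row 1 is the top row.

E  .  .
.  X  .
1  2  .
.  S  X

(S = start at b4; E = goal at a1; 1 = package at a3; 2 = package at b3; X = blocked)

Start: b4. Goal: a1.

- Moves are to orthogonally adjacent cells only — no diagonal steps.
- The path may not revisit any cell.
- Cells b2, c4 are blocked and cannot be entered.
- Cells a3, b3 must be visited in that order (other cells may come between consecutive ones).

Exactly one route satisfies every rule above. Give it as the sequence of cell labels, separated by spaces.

The waypoints must appear in the order a3, b3, with no cell reused.
Route from b4: left 1 to a4, up 1 to a3, right 2 to c3, up 2 to c1, left 2 to a1 — 8 moves in all.
Check: order respected (1 at step 2, 2 at step 3).

b4 a4 a3 b3 c3 c2 c1 b1 a1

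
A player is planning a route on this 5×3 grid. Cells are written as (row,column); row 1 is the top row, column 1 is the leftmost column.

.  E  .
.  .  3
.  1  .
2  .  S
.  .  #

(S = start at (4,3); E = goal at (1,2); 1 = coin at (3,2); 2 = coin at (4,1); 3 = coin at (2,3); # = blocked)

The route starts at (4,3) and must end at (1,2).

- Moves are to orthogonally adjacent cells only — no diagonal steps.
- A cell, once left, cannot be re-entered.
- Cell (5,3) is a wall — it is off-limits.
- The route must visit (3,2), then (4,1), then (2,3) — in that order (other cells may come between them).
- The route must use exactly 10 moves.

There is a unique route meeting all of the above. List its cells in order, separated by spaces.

(4,3) (3,3) (3,2) (4,2) (4,1) (3,1) (2,1) (2,2) (2,3) (1,3) (1,2)

The waypoints must appear in the order (3,2), (4,1), (2,3), with no cell reused.
Route from (4,3): up 1 to (3,3), left 1 to (3,2), down 1 to (4,2), left 1 to (4,1), up 2 to (2,1), right 2 to (2,3), up 1 to (1,3), left 1 to (1,2) — 10 moves in all.
Check: order respected (1 at step 2, 2 at step 4, 3 at step 8); 10 moves as required.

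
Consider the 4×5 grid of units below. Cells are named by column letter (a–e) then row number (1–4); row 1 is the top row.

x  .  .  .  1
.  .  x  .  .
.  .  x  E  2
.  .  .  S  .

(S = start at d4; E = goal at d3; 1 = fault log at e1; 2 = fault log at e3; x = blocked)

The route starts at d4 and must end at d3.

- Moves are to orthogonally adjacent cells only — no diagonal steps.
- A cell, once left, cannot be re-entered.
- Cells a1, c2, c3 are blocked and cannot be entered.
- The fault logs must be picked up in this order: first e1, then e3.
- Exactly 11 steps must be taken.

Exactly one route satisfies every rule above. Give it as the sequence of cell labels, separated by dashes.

The waypoints must appear in the order e1, e3, with no cell reused.
Route from d4: left 2 to b4, up 3 to b1, right 3 to e1, down 2 to e3, left 1 to d3 — 11 moves in all.
Check: order respected (1 at step 8, 2 at step 10); 11 moves as required.

d4 - c4 - b4 - b3 - b2 - b1 - c1 - d1 - e1 - e2 - e3 - d3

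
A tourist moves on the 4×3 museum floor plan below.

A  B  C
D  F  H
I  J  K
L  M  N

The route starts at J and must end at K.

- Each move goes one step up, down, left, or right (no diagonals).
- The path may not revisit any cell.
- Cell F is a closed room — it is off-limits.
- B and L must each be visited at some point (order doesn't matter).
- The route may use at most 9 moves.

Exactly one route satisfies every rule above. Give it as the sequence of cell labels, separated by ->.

The 9-move cap with required stops at B, L leaves no slack for detours.
Route from J: down to M, left to L, 3× up (reaching A), 2× right (reaching C), 2× down (reaching K) — 9 moves in all.
Check: all required cells visited; 9 ≤ 9 moves.

J -> M -> L -> I -> D -> A -> B -> C -> H -> K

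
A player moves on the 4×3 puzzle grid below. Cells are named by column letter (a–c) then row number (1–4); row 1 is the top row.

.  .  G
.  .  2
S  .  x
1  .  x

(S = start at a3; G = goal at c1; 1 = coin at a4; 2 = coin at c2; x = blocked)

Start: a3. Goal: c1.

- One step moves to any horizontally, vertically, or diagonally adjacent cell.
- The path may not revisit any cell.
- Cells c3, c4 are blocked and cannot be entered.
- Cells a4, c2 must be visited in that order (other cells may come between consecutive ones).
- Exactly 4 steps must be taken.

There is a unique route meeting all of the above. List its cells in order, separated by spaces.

The waypoints must appear in the order a4, c2, with no cell reused.
Route from a3: down to a4, 2× up-right (reaching c2), up to c1 — 4 moves in all.
Check: order respected (1 at step 1, 2 at step 3); 4 moves as required.

a3 a4 b3 c2 c1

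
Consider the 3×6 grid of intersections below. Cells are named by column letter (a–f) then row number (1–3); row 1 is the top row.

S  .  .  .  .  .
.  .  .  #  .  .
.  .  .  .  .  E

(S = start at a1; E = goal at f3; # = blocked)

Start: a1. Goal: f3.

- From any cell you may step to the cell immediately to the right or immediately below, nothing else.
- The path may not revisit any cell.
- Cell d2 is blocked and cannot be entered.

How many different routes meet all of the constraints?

9

A right/down-only route from a1 to f3 makes exactly 2 down-moves and 5 right-moves in some order.
With no other constraints that would be C(7,2) = 21 routes.
Subtract routes through each blocked cell (inclusion–exclusion for overlaps): − through d2: 12 → 9.
That gives 9 routes.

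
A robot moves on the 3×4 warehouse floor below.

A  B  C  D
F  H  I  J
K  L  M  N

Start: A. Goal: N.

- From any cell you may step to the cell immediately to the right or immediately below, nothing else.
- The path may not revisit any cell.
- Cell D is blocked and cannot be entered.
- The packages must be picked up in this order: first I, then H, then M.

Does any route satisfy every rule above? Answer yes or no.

no

H lies to the left of I, so going from I to H would need a leftward move — but moves only go right/down, so I cannot be visited before H.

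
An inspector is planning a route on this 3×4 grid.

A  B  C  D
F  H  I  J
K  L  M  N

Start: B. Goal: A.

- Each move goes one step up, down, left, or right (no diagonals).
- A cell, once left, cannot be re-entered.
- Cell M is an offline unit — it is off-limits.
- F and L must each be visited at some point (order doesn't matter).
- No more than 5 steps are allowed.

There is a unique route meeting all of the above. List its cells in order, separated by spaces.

The budget equals the shortest possible length, so every move has to be on a shortest route through the required cells.
Route from B: 2× down (reaching L), left to K, 2× up (reaching A) — 5 moves in all.
Check: all required cells visited; 5 ≤ 5 moves.

B H L K F A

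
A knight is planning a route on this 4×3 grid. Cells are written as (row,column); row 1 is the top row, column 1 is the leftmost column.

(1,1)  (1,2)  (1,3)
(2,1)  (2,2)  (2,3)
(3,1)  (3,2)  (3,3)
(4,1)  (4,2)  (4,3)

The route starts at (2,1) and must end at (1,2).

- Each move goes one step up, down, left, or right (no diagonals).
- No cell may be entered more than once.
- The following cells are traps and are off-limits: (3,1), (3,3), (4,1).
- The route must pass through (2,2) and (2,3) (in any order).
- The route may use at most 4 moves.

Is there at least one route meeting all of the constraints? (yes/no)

One route that works: (2,1) → (2,2) → (2,3) → (1,3) → (1,2).

yes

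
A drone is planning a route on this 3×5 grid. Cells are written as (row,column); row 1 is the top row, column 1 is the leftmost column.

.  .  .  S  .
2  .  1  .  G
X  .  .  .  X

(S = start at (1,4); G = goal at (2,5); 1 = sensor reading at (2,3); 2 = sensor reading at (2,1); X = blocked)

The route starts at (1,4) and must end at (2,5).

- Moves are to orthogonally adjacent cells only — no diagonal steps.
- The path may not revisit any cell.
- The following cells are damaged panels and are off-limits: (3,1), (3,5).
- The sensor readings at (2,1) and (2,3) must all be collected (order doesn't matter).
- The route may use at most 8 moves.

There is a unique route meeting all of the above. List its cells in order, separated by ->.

(1,4) -> (1,3) -> (1,2) -> (1,1) -> (2,1) -> (2,2) -> (2,3) -> (2,4) -> (2,5)

Any route must reach (2,1) and (2,3) and still end at (2,5) within 8 moves, so the order of the required stops is forced.
Route from (1,4): left 3 to (1,1), down 1 to (2,1), right 4 to (2,5) — 8 moves in all.
Check: all required cells visited; 8 ≤ 8 moves.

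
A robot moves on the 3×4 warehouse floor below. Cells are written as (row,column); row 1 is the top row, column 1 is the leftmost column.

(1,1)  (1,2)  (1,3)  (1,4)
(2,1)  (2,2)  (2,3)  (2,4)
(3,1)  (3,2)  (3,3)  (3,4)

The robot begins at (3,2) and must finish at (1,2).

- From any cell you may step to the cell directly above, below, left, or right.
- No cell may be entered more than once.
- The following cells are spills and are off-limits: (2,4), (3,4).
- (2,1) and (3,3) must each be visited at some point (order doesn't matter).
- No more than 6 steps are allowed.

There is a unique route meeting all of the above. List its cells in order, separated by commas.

The budget equals the shortest possible length, so every move has to be on a shortest route through the required cells.
Route from (3,2): right 1 to (3,3), up 1 to (2,3), left 2 to (2,1), up 1 to (1,1), right 1 to (1,2) — 6 moves in all.
Check: all required cells visited; 6 ≤ 6 moves.

(3,2), (3,3), (2,3), (2,2), (2,1), (1,1), (1,2)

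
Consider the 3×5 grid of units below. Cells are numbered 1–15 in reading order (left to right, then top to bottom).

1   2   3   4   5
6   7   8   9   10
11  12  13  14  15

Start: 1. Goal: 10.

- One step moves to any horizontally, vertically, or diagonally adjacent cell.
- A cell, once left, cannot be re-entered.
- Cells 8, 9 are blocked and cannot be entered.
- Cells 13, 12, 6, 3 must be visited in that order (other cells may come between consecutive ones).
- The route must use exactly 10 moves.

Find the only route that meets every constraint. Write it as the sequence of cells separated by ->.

1 -> 7 -> 13 -> 12 -> 11 -> 6 -> 2 -> 3 -> 4 -> 5 -> 10

The waypoints must appear in the order 13, 12, 6, 3, with no cell reused.
Route from 1: 2× down-right (reaching 13), 2× left (reaching 11), up to 6, up-right to 2, 3× right (reaching 5), down to 10 — 10 moves in all.
Check: order respected (13 at step 2, 12 at step 3, 6 at step 5, 3 at step 7); 10 moves as required.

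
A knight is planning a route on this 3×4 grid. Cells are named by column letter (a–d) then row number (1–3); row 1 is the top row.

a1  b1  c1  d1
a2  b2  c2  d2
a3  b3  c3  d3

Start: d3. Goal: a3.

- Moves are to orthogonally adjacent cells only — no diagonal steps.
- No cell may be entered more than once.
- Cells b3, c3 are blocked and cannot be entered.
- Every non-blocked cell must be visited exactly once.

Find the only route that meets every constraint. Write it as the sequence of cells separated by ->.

Need to visit all 10 open cells exactly once, starting at d3 and ending at a3.
Cell d1 has only two open neighbours (d2 and c1), so the path must pass straight through it: one of those is the cell it's entered from and the other is where it exits.
Route from d3: up 2 to d1, left 1 to c1, down 1 to c2, left 1 to b2, up 1 to b1, left 1 to a1, down 2 to a3 — 9 moves in all.
Check: all 10 open cells covered.

d3 -> d2 -> d1 -> c1 -> c2 -> b2 -> b1 -> a1 -> a2 -> a3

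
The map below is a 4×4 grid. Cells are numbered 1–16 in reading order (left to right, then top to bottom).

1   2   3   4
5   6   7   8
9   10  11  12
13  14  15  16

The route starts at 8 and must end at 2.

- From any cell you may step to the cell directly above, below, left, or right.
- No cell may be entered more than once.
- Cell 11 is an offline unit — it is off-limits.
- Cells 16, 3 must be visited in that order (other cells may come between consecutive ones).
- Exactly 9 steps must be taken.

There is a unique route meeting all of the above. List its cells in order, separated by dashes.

The waypoints must appear in the order 16, 3, with no cell reused.
Route from 8: 2× down (reaching 16), 2× left (reaching 14), 2× up (reaching 6), right to 7, up to 3, left to 2 — 9 moves in all.
Check: order respected (16 at step 2, 3 at step 8); 9 moves as required.

8 - 12 - 16 - 15 - 14 - 10 - 6 - 7 - 3 - 2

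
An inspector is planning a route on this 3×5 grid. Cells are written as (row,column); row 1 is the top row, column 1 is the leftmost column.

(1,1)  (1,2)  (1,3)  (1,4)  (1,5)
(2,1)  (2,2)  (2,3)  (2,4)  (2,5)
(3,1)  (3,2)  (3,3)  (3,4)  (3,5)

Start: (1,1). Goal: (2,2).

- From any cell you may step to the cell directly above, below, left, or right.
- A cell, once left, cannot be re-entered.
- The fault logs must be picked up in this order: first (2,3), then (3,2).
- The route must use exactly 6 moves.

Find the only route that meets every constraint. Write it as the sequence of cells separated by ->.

(1,1) -> (1,2) -> (1,3) -> (2,3) -> (3,3) -> (3,2) -> (2,2)

The waypoints must appear in the order (2,3), (3,2), with no cell reused.
Route from (1,1): 2× right (reaching (1,3)), 2× down (reaching (3,3)), left to (3,2), up to (2,2) — 6 moves in all.
Check: order respected ((2,3) at step 3, (3,2) at step 5); 6 moves as required.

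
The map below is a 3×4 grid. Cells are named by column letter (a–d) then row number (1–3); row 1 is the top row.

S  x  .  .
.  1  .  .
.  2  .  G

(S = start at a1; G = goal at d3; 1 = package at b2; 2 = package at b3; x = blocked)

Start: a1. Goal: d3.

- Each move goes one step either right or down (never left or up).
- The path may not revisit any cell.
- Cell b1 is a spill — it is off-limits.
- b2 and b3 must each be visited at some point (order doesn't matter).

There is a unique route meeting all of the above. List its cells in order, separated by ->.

Moves only go right or down, so the column and row indices never decrease.
Route from a1: down 1 to a2, right 1 to b2, down 1 to b3, right 2 to d3 — 5 moves in all.
Check: all required cells visited.

a1 -> a2 -> b2 -> b3 -> c3 -> d3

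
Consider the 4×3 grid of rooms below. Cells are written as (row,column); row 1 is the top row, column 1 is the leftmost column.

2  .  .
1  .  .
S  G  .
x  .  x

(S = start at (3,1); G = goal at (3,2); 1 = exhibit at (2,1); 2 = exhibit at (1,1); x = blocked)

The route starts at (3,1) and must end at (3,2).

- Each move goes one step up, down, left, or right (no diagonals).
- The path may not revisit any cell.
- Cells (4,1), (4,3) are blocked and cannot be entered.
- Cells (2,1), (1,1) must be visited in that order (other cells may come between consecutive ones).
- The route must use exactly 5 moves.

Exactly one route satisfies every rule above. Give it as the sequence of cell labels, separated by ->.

The waypoints must appear in the order (2,1), (1,1), with no cell reused.
Route from (3,1): 2× up (reaching (1,1)), right to (1,2), 2× down (reaching (3,2)) — 5 moves in all.
Check: order respected (1 at step 1, 2 at step 2); 5 moves as required.

(3,1) -> (2,1) -> (1,1) -> (1,2) -> (2,2) -> (3,2)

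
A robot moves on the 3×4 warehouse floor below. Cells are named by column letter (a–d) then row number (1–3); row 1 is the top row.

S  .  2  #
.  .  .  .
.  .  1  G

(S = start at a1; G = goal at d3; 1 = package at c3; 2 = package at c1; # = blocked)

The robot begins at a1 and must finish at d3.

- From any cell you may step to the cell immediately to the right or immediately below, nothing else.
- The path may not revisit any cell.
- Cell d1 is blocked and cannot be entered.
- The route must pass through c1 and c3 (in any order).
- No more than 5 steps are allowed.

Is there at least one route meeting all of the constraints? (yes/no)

One route that works: a1 → b1 → c1 → c2 → c3 → d3.

yes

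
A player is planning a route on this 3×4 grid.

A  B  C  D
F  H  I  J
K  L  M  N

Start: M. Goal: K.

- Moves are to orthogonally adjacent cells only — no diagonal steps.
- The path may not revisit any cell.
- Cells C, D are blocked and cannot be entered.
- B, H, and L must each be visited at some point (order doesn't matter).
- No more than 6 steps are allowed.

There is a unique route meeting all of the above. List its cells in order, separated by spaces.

M L H B A F K

Any route must reach B, H, and L and still end at K within 6 moves, so the order of the required stops is forced.
Route from M: left to L, 2× up (reaching B), left to A, 2× down (reaching K) — 6 moves in all.
Check: all required cells visited; 6 ≤ 6 moves.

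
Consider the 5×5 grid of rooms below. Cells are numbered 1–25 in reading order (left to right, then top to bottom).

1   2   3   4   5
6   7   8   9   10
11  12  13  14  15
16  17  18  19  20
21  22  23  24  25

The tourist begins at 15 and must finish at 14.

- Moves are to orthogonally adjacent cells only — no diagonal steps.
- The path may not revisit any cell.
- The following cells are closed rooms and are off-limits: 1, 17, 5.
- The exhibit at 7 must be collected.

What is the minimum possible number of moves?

Any route passes through 7 somewhere between 15 and 14. Summing Manhattan distances along the two legs (15 → 7 → 14) gives a lower bound of 4 + 3 = 7 moves.
A route of 7 moves achieves this: 15 → 10 → 9 → 8 → 7 → 12 → 13 → 14.
Since 7 matches the lower bound, it is optimal.

7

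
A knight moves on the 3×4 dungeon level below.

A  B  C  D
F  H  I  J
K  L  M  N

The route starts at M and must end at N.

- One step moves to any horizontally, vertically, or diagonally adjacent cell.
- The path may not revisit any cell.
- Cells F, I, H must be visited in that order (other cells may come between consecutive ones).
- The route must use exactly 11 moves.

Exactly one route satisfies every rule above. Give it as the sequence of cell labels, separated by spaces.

M L K F A B I H C D J N

The waypoints must appear in the order F, I, H, with no cell reused.
Route from M: left 2 to K, up 2 to A, right 1 to B, down-right 1 to I, left 1 to H, up-right 1 to C, right 1 to D, down 2 to N — 11 moves in all.
Check: order respected (F at step 3, I at step 6, H at step 7); 11 moves as required.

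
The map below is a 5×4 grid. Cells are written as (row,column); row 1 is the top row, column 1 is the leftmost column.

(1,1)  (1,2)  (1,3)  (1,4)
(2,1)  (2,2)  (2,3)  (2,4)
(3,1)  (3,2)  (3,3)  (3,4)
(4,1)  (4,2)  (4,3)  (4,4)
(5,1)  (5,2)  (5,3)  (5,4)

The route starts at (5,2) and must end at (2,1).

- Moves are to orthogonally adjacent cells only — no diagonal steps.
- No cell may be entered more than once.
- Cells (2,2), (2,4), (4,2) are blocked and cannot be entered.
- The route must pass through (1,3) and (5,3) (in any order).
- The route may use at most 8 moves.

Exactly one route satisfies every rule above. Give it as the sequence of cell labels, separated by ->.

(5,2) -> (5,3) -> (4,3) -> (3,3) -> (2,3) -> (1,3) -> (1,2) -> (1,1) -> (2,1)

The 8-move cap with required stops at (1,3), (5,3) leaves no slack for detours.
Route from (5,2): right 1 to (5,3), up 4 to (1,3), left 2 to (1,1), down 1 to (2,1) — 8 moves in all.
Check: all required cells visited; 8 ≤ 8 moves.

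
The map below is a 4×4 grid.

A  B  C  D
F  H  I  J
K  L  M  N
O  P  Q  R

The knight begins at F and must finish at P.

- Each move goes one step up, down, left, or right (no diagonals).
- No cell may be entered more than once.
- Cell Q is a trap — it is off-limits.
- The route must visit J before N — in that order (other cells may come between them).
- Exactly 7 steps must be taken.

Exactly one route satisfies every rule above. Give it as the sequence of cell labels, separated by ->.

The waypoints must appear in the order J, N, with no cell reused.
Route from F: right 3 to J, down 1 to N, left 2 to L, down 1 to P — 7 moves in all.
Check: order respected (J at step 3, N at step 4); 7 moves as required.

F -> H -> I -> J -> N -> M -> L -> P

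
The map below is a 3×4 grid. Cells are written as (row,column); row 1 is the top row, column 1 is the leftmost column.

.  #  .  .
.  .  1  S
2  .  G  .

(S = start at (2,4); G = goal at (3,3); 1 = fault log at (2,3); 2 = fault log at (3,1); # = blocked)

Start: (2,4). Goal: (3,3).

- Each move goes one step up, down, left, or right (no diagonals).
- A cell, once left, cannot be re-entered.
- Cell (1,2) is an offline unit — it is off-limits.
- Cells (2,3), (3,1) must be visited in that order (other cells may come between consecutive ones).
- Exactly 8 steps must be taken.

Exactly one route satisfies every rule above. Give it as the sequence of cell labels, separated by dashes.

The waypoints must appear in the order (2,3), (3,1), with no cell reused.
Route from (2,4): up to (1,4), left to (1,3), down to (2,3), 2× left (reaching (2,1)), down to (3,1), 2× right (reaching (3,3)) — 8 moves in all.
Check: order respected (1 at step 3, 2 at step 6); 8 moves as required.

(2,4) - (1,4) - (1,3) - (2,3) - (2,2) - (2,1) - (3,1) - (3,2) - (3,3)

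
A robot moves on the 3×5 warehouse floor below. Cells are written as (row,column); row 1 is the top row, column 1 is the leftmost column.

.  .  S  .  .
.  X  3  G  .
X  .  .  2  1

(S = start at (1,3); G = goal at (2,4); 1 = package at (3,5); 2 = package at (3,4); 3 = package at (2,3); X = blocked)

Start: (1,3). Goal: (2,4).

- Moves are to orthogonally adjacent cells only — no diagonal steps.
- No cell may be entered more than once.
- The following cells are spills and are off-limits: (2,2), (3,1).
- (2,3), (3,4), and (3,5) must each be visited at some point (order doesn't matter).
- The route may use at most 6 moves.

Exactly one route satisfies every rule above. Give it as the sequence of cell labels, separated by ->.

Any route must reach (2,3), (3,4), and (3,5) and still end at (2,4) within 6 moves, so the order of the required stops is forced.
Route from (1,3): 2× down (reaching (3,3)), 2× right (reaching (3,5)), up to (2,5), left to (2,4) — 6 moves in all.
Check: all required cells visited; 6 ≤ 6 moves.

(1,3) -> (2,3) -> (3,3) -> (3,4) -> (3,5) -> (2,5) -> (2,4)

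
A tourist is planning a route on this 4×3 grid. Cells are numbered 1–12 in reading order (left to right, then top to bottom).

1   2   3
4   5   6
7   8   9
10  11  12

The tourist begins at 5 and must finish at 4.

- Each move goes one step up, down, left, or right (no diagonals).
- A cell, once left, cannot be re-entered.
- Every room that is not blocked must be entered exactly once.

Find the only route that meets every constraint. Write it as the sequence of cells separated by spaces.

5 8 7 10 11 12 9 6 3 2 1 4

Need to visit all 12 open cells exactly once, starting at 5 and ending at 4.
Cell 12 has only two open neighbours (9 and 11), so the path must pass straight through it: one of those is the cell it's entered from and the other is where it exits.
Route from 5: down 1 to 8, left 1 to 7, down 1 to 10, right 2 to 12, up 3 to 3, left 2 to 1, down 1 to 4 — 11 moves in all.
Check: all 12 open cells covered.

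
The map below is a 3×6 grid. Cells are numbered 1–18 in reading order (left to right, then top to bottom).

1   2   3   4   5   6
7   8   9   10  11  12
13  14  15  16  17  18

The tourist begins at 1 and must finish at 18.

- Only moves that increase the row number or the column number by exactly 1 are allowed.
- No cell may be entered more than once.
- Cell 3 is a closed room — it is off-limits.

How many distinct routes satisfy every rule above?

A right/down-only route from 1 to 18 makes exactly 2 down-moves and 5 right-moves in some order.
With no other constraints that would be C(7,2) = 21 routes.
Subtract routes through each blocked cell (inclusion–exclusion for overlaps): − through 3: 10 → 11.
That gives 11 routes.

11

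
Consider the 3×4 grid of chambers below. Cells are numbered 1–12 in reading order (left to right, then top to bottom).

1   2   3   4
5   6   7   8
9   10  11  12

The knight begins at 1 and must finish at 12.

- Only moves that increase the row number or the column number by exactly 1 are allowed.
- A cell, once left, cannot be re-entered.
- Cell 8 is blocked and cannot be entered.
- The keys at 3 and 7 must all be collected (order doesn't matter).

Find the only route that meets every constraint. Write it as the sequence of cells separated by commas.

1, 2, 3, 7, 11, 12

Moves only go right or down, so the column and row indices never decrease.
Route from 1: right 2 to 3, down 2 to 11, right 1 to 12 — 5 moves in all.
Check: all required cells visited.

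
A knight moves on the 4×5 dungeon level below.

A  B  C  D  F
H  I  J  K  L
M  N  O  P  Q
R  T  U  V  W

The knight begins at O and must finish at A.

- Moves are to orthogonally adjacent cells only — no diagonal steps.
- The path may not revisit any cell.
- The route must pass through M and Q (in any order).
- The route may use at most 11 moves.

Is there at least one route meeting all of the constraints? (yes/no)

One route that works: O → P → Q → L → K → J → I → N → M → H → A.

yes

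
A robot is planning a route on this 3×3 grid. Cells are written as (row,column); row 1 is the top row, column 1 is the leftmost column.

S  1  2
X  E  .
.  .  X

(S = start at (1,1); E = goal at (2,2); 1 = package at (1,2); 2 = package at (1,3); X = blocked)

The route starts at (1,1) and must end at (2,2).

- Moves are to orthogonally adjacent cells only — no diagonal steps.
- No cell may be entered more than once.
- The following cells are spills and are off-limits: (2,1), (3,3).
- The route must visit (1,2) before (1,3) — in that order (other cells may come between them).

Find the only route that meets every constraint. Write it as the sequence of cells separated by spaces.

The waypoints must appear in the order (1,2), (1,3), with no cell reused.
Route from (1,1): right 2 to (1,3), down 1 to (2,3), left 1 to (2,2) — 4 moves in all.
Check: order respected (1 at step 1, 2 at step 2).

(1,1) (1,2) (1,3) (2,3) (2,2)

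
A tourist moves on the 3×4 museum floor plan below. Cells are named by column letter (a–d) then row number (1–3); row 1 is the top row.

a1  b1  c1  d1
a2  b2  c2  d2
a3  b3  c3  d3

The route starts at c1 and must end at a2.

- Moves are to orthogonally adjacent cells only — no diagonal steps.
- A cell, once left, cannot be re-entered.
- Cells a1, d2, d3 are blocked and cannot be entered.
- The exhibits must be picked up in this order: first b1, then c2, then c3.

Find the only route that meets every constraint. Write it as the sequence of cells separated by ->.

The waypoints must appear in the order b1, c2, c3, with no cell reused.
Route from c1: left 1 to b1, down 1 to b2, right 1 to c2, down 1 to c3, left 2 to a3, up 1 to a2 — 7 moves in all.
Check: order respected (b1 at step 1, c2 at step 3, c3 at step 4).

c1 -> b1 -> b2 -> c2 -> c3 -> b3 -> a3 -> a2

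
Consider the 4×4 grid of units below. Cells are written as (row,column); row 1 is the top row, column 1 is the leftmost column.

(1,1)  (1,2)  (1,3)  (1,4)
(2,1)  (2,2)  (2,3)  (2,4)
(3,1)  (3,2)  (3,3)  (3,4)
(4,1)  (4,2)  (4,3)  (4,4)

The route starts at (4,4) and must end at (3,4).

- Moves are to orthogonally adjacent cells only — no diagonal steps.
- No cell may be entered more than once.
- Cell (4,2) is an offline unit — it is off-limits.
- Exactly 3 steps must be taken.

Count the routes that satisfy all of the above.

Need simple routes of exactly 3 moves from (4,4) to (3,4) (Manhattan distance 1, so 1 moves are spent on a detour and 1 undoing it).
Enumerating: (4,4) (4,3) (3,3) (3,4).
That gives 1 route.

1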